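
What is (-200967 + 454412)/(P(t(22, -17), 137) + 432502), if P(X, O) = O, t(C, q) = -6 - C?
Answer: 253445/432639 ≈ 0.58581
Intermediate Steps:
(-200967 + 454412)/(P(t(22, -17), 137) + 432502) = (-200967 + 454412)/(137 + 432502) = 253445/432639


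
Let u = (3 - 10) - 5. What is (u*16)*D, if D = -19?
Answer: 3648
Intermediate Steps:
u = -12 (u = -7 - 5 = -12)
(u*16)*D = -12*16*(-19) = -192*(-19) = 3648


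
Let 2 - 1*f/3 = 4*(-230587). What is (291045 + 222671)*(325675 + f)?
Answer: 1588782316100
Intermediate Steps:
f = 2767050 (f = 6 - 12*(-230587) = 6 - 3*(-922348) = 6 + 2767044 = 2767050)
(291045 + 222671)*(325675 + f) = (291045 + 222671)*(325675 + 2767050) = 513716*3092725 = 1588782316100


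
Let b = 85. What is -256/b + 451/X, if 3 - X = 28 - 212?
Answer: -⅗ ≈ -0.60000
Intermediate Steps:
X = 187 (X = 3 - (28 - 212) = 3 - 1*(-184) = 3 + 184 = 187)
-256/b + 451/X = -256/85 + 451/187 = -256*1/85 + 451*(1/187) = -256/85 + 41/17 = -⅗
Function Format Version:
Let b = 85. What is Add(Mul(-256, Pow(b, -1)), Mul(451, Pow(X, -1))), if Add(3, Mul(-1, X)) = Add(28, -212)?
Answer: Rational(-3, 5) ≈ -0.60000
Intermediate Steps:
X = 187 (X = Add(3, Mul(-1, Add(28, -212))) = Add(3, Mul(-1, -184)) = Add(3, 184) = 187)
Add(Mul(-256, Pow(b, -1)), Mul(451, Pow(X, -1))) = Add(Mul(-256, Pow(85, -1)), Mul(451, Pow(187, -1))) = Add(Mul(-256, Rational(1, 85)), Mul(451, Rational(1, 187))) = Add(Rational(-256, 85), Rational(41, 17)) = Rational(-3, 5)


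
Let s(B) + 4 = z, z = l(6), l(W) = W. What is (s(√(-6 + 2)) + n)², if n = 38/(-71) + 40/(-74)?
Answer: 5895184/6901129 ≈ 0.85423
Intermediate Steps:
n = -2826/2627 (n = 38*(-1/71) + 40*(-1/74) = -38/71 - 20/37 = -2826/2627 ≈ -1.0758)
z = 6
s(B) = 2 (s(B) = -4 + 6 = 2)
(s(√(-6 + 2)) + n)² = (2 - 2826/2627)² = (2428/2627)² = 5895184/6901129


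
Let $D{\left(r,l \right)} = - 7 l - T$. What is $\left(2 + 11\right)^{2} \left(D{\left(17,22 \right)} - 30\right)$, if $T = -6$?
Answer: $-30082$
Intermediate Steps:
$D{\left(r,l \right)} = 6 - 7 l$ ($D{\left(r,l \right)} = - 7 l - -6 = - 7 l + 6 = 6 - 7 l$)
$\left(2 + 11\right)^{2} \left(D{\left(17,22 \right)} - 30\right) = \left(2 + 11\right)^{2} \left(\left(6 - 154\right) - 30\right) = 13^{2} \left(\left(6 - 154\right) - 30\right) = 169 \left(-148 - 30\right) = 169 \left(-178\right) = -30082$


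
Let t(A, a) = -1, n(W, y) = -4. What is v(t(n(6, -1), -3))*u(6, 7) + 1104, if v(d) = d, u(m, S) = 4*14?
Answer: 1048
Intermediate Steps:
u(m, S) = 56
v(t(n(6, -1), -3))*u(6, 7) + 1104 = -1*56 + 1104 = -56 + 1104 = 1048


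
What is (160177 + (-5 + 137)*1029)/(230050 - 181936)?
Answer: 296005/48114 ≈ 6.1522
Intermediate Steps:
(160177 + (-5 + 137)*1029)/(230050 - 181936) = (160177 + 132*1029)/48114 = (160177 + 135828)*(1/48114) = 296005*(1/48114) = 296005/48114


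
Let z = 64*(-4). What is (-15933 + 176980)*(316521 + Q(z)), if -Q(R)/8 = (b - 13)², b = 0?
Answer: 50757021943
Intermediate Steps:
z = -256
Q(R) = -1352 (Q(R) = -8*(0 - 13)² = -8*(-13)² = -8*169 = -1352)
(-15933 + 176980)*(316521 + Q(z)) = (-15933 + 176980)*(316521 - 1352) = 161047*315169 = 50757021943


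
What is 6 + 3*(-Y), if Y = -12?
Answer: 42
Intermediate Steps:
6 + 3*(-Y) = 6 + 3*(-1*(-12)) = 6 + 3*12 = 6 + 36 = 42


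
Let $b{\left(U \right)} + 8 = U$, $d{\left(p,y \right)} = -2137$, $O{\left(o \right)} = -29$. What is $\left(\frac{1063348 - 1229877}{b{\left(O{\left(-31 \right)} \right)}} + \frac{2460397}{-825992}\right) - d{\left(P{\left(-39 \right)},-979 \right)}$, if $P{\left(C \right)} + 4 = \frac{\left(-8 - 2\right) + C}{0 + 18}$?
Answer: $\frac{202770948527}{30561704} \approx 6634.8$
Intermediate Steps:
$P{\left(C \right)} = - \frac{41}{9} + \frac{C}{18}$ ($P{\left(C \right)} = -4 + \frac{\left(-8 - 2\right) + C}{0 + 18} = -4 + \frac{-10 + C}{18} = -4 + \left(-10 + C\right) \frac{1}{18} = -4 + \left(- \frac{5}{9} + \frac{C}{18}\right) = - \frac{41}{9} + \frac{C}{18}$)
$b{\left(U \right)} = -8 + U$
$\left(\frac{1063348 - 1229877}{b{\left(O{\left(-31 \right)} \right)}} + \frac{2460397}{-825992}\right) - d{\left(P{\left(-39 \right)},-979 \right)} = \left(\frac{1063348 - 1229877}{-8 - 29} + \frac{2460397}{-825992}\right) - -2137 = \left(\frac{1063348 - 1229877}{-37} + 2460397 \left(- \frac{1}{825992}\right)\right) + 2137 = \left(\left(-166529\right) \left(- \frac{1}{37}\right) - \frac{2460397}{825992}\right) + 2137 = \left(\frac{166529}{37} - \frac{2460397}{825992}\right) + 2137 = \frac{137460587079}{30561704} + 2137 = \frac{202770948527}{30561704}$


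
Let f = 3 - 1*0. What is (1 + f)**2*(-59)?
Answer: -944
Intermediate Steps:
f = 3 (f = 3 + 0 = 3)
(1 + f)**2*(-59) = (1 + 3)**2*(-59) = 4**2*(-59) = 16*(-59) = -944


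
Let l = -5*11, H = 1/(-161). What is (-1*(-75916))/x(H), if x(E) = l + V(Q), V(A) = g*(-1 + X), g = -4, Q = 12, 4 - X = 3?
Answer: -75916/55 ≈ -1380.3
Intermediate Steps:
X = 1 (X = 4 - 1*3 = 4 - 3 = 1)
H = -1/161 ≈ -0.0062112
V(A) = 0 (V(A) = -4*(-1 + 1) = -4*0 = 0)
l = -55
x(E) = -55 (x(E) = -55 + 0 = -55)
(-1*(-75916))/x(H) = -1*(-75916)/(-55) = 75916*(-1/55) = -75916/55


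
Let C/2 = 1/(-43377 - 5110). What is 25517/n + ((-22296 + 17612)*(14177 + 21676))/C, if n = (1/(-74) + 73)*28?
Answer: 307850539475259197/75614 ≈ 4.0713e+12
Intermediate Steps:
C = -2/48487 (C = 2/(-43377 - 5110) = 2/(-48487) = 2*(-1/48487) = -2/48487 ≈ -4.1248e-5)
n = 75614/37 (n = (-1/74 + 73)*28 = (5401/74)*28 = 75614/37 ≈ 2043.6)
25517/n + ((-22296 + 17612)*(14177 + 21676))/C = 25517/(75614/37) + ((-22296 + 17612)*(14177 + 21676))/(-2/48487) = 25517*(37/75614) - 4684*35853*(-48487/2) = 944129/75614 - 167935452*(-48487/2) = 944129/75614 + 4071343130562 = 307850539475259197/75614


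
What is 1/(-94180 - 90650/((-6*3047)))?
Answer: -9141/860854055 ≈ -1.0619e-5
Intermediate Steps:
1/(-94180 - 90650/((-6*3047))) = 1/(-94180 - 90650/(-18282)) = 1/(-94180 - 90650*(-1/18282)) = 1/(-94180 + 45325/9141) = 1/(-860854055/9141) = -9141/860854055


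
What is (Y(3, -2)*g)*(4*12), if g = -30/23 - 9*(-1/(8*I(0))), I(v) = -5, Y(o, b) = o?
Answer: -25326/115 ≈ -220.23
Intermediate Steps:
g = -1407/920 (g = -30/23 - 9/(-5*2*(-4)) = -30*1/23 - 9/((-10*(-4))) = -30/23 - 9/40 = -1407/920 ≈ -1.5293)
(Y(3, -2)*g)*(4*12) = (3*(-1407/920))*(4*12) = -4221/920*48 = -25326/115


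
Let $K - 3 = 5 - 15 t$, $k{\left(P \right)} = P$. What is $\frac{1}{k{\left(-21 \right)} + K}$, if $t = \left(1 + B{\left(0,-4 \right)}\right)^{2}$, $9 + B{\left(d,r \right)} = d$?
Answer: $- \frac{1}{973} \approx -0.0010277$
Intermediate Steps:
$B{\left(d,r \right)} = -9 + d$
$t = 64$ ($t = \left(1 + \left(-9 + 0\right)\right)^{2} = \left(1 - 9\right)^{2} = \left(-8\right)^{2} = 64$)
$K = -952$ ($K = 3 + \left(5 - 960\right) = 3 - 955 = -952$)
$\frac{1}{k{\left(-21 \right)} + K} = \frac{1}{-21 - 952} = \frac{1}{-973} = - \frac{1}{973}$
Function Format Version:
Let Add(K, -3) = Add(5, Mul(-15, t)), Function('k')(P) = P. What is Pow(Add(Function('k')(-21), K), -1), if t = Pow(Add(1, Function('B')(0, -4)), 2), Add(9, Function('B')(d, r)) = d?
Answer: Rational(-1, 973) ≈ -0.0010277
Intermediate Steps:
Function('B')(d, r) = Add(-9, d)
t = 64 (t = Pow(Add(1, Add(-9, 0)), 2) = Pow(Add(1, -9), 2) = Pow(-8, 2) = 64)
K = -952 (K = Add(3, Add(5, Mul(-15, 64))) = Add(3, Add(5, -960)) = Add(3, -955) = -952)
Pow(Add(Function('k')(-21), K), -1) = Pow(Add(-21, -952), -1) = Pow(-973, -1) = Rational(-1, 973)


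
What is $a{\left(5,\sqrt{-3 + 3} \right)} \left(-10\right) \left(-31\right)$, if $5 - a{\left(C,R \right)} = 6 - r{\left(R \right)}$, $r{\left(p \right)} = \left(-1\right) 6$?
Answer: $-2170$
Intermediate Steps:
$r{\left(p \right)} = -6$
$a{\left(C,R \right)} = -7$ ($a{\left(C,R \right)} = 5 - \left(6 - -6\right) = 5 - \left(6 + 6\right) = 5 - 12 = -7$)
$a{\left(5,\sqrt{-3 + 3} \right)} \left(-10\right) \left(-31\right) = \left(-7\right) \left(-10\right) \left(-31\right) = 70 \left(-31\right) = -2170$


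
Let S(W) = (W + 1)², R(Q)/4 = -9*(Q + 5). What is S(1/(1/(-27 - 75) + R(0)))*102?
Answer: 34005890262/337126321 ≈ 100.87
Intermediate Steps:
R(Q) = -180 - 36*Q (R(Q) = 4*(-9*(Q + 5)) = 4*(-9*(5 + Q)) = 4*(-45 - 9*Q) = -180 - 36*Q)
S(W) = (1 + W)²
S(1/(1/(-27 - 75) + R(0)))*102 = (1 + 1/(1/(-27 - 75) + (-180 - 36*0)))²*102 = (1 + 1/(1/(-102) + (-180 + 0)))²*102 = (1 + 1/(-1/102 - 180))²*102 = (1 + 1/(-18361/102))²*102 = (1 - 102/18361)²*102 = (18259/18361)²*102 = (333391081/337126321)*102 = 34005890262/337126321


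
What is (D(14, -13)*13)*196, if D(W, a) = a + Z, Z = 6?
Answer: -17836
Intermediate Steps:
D(W, a) = 6 + a (D(W, a) = a + 6 = 6 + a)
(D(14, -13)*13)*196 = ((6 - 13)*13)*196 = -7*13*196 = -91*196 = -17836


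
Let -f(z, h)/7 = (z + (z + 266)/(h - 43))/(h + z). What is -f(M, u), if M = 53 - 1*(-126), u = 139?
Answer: 123403/30528 ≈ 4.0423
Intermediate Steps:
M = 179 (M = 53 + 126 = 179)
f(z, h) = -7*(z + (266 + z)/(-43 + h))/(h + z) (f(z, h) = -7*(z + (z + 266)/(h - 43))/(h + z) = -7*(z + (266 + z)/(-43 + h))/(h + z))
-f(M, u) = -7*(-266 + 42*179 - 1*139*179)/(139**2 - 43*139 - 43*179 + 139*179) = -7*(-266 + 7518 - 24881)/(19321 - 5977 - 7697 + 24881) = -7*(-17629)/30528 = -1*(-123403/30528) = 123403/30528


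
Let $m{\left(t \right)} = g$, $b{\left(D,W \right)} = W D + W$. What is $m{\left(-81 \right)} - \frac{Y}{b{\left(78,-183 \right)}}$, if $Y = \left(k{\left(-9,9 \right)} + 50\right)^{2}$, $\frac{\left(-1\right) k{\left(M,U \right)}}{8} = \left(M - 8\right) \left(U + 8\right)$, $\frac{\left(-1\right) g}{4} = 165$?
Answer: $- \frac{3962576}{14457} \approx -274.09$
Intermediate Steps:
$g = -660$ ($g = \left(-4\right) 165 = -660$)
$k{\left(M,U \right)} = - 8 \left(-8 + M\right) \left(8 + U\right)$ ($k{\left(M,U \right)} = - 8 \left(M - 8\right) \left(U + 8\right) = - 8 \left(-8 + M\right) \left(8 + U\right)$)
$b{\left(D,W \right)} = W + D W$ ($b{\left(D,W \right)} = D W + W = W + D W$)
$m{\left(t \right)} = -660$
$Y = 5579044$ ($Y = \left(\left(512 - -576 + 64 \cdot 9 - \left(-72\right) 9\right) + 50\right)^{2} = \left(\left(512 + 576 + 576 + 648\right) + 50\right)^{2} = \left(2312 + 50\right)^{2} = 2362^{2} = 5579044$)
$m{\left(-81 \right)} - \frac{Y}{b{\left(78,-183 \right)}} = -660 - \frac{5579044}{\left(-183\right) \left(1 + 78\right)} = -660 - \frac{5579044}{\left(-183\right) 79} = -660 - \frac{5579044}{-14457} = -660 - 5579044 \left(- \frac{1}{14457}\right) = -660 - - \frac{5579044}{14457} = -660 + \frac{5579044}{14457} = - \frac{3962576}{14457}$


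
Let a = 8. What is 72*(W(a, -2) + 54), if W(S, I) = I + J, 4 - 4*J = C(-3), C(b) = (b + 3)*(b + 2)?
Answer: 3816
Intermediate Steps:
C(b) = (2 + b)*(3 + b) (C(b) = (3 + b)*(2 + b) = (2 + b)*(3 + b))
J = 1 (J = 1 - (6 + (-3)**2 + 5*(-3))/4 = 1 - (6 + 9 - 15)/4 = 1 - 1/4*0 = 1 + 0 = 1)
W(S, I) = 1 + I (W(S, I) = I + 1 = 1 + I)
72*(W(a, -2) + 54) = 72*((1 - 2) + 54) = 72*(-1 + 54) = 72*53 = 3816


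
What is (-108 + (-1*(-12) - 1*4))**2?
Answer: 10000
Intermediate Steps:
(-108 + (-1*(-12) - 1*4))**2 = (-108 + (12 - 4))**2 = (-108 + 8)**2 = (-100)**2 = 10000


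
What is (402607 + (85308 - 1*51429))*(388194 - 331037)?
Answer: 24948230302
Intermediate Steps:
(402607 + (85308 - 1*51429))*(388194 - 331037) = (402607 + (85308 - 51429))*57157 = (402607 + 33879)*57157 = 436486*57157 = 24948230302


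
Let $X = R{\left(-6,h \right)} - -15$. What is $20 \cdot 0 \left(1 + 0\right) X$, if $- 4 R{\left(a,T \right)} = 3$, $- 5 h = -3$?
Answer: $0$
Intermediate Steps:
$h = \frac{3}{5}$ ($h = \left(- \frac{1}{5}\right) \left(-3\right) = \frac{3}{5} \approx 0.6$)
$R{\left(a,T \right)} = - \frac{3}{4}$ ($R{\left(a,T \right)} = \left(- \frac{1}{4}\right) 3 = - \frac{3}{4}$)
$X = \frac{57}{4}$ ($X = - \frac{3}{4} - -15 = - \frac{3}{4} + 15 = \frac{57}{4} \approx 14.25$)
$20 \cdot 0 \left(1 + 0\right) X = 20 \cdot 0 \left(1 + 0\right) \frac{57}{4} = 20 \cdot 0 \cdot 1 \cdot \frac{57}{4} = 20 \cdot 0 \cdot \frac{57}{4} = 0 \cdot \frac{57}{4} = 0$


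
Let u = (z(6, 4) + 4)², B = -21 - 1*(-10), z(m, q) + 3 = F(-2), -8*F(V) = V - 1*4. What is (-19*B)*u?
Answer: 10241/16 ≈ 640.06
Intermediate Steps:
F(V) = ½ - V/8 (F(V) = -(V - 1*4)/8 = -(V - 4)/8 = -(-4 + V)/8 = ½ - V/8)
z(m, q) = -9/4 (z(m, q) = -3 + (½ - ⅛*(-2)) = -3 + (½ + ¼) = -3 + ¾ = -9/4)
B = -11 (B = -21 + 10 = -11)
u = 49/16 (u = (-9/4 + 4)² = (7/4)² = 49/16 ≈ 3.0625)
(-19*B)*u = -19*(-11)*(49/16) = 209*(49/16) = 10241/16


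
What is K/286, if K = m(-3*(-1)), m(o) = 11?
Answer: 1/26 ≈ 0.038462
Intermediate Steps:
K = 11
K/286 = 11/286 = 11*(1/286) = 1/26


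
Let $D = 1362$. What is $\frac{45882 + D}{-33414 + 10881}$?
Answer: $- \frac{15748}{7511} \approx -2.0967$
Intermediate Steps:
$\frac{45882 + D}{-33414 + 10881} = \frac{45882 + 1362}{-33414 + 10881} = \frac{47244}{-22533} = 47244 \left(- \frac{1}{22533}\right) = - \frac{15748}{7511}$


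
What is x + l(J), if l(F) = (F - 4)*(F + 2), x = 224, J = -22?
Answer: 744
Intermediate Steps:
l(F) = (-4 + F)*(2 + F)
x + l(J) = 224 + (-8 + (-22)² - 2*(-22)) = 224 + (-8 + 484 + 44) = 224 + 520 = 744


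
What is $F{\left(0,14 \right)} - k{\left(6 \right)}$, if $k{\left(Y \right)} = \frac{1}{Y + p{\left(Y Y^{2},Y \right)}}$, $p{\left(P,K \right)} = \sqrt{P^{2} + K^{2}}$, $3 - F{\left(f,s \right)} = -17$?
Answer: $\frac{155521}{7776} - \frac{\sqrt{1297}}{7776} \approx 19.995$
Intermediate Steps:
$F{\left(f,s \right)} = 20$ ($F{\left(f,s \right)} = 3 - -17 = 3 + 17 = 20$)
$p{\left(P,K \right)} = \sqrt{K^{2} + P^{2}}$
$k{\left(Y \right)} = \frac{1}{Y + \sqrt{Y^{2} + Y^{6}}}$ ($k{\left(Y \right)} = \frac{1}{Y + \sqrt{Y^{2} + \left(Y Y^{2}\right)^{2}}} = \frac{1}{Y + \sqrt{Y^{2} + \left(Y^{3}\right)^{2}}} = \frac{1}{Y + \sqrt{Y^{2} + Y^{6}}}$)
$F{\left(0,14 \right)} - k{\left(6 \right)} = 20 - \frac{1}{6 + \sqrt{6^{2} + 6^{6}}} = 20 - \frac{1}{6 + \sqrt{36 + 46656}} = 20 - \frac{1}{6 + \sqrt{46692}} = 20 - \frac{1}{6 + 6 \sqrt{1297}}$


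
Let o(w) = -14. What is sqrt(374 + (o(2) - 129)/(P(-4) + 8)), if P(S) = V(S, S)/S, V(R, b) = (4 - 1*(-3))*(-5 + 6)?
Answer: sqrt(8778)/5 ≈ 18.738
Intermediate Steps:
V(R, b) = 7 (V(R, b) = (4 + 3)*1 = 7*1 = 7)
P(S) = 7/S
sqrt(374 + (o(2) - 129)/(P(-4) + 8)) = sqrt(374 + (-14 - 129)/(7/(-4) + 8)) = sqrt(374 - 143/(7*(-1/4) + 8)) = sqrt(374 - 143/(-7/4 + 8)) = sqrt(374 - 143/25/4) = sqrt(374 - 143*4/25) = sqrt(374 - 572/25) = sqrt(8778/25) = sqrt(8778)/5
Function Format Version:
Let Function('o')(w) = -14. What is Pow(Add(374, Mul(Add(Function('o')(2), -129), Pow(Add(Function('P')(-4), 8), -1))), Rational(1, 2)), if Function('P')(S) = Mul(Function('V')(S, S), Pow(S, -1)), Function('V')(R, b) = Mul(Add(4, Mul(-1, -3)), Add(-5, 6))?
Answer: Mul(Rational(1, 5), Pow(8778, Rational(1, 2))) ≈ 18.738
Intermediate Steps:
Function('V')(R, b) = 7 (Function('V')(R, b) = Mul(Add(4, 3), 1) = Mul(7, 1) = 7)
Function('P')(S) = Mul(7, Pow(S, -1))
Pow(Add(374, Mul(Add(Function('o')(2), -129), Pow(Add(Function('P')(-4), 8), -1))), Rational(1, 2)) = Pow(Add(374, Mul(Add(-14, -129), Pow(Add(Mul(7, Pow(-4, -1)), 8), -1))), Rational(1, 2)) = Pow(Add(374, Mul(-143, Pow(Add(Mul(7, Rational(-1, 4)), 8), -1))), Rational(1, 2)) = Pow(Add(374, Mul(-143, Pow(Add(Rational(-7, 4), 8), -1))), Rational(1, 2)) = Pow(Add(374, Mul(-143, Pow(Rational(25, 4), -1))), Rational(1, 2)) = Pow(Add(374, Mul(-143, Rational(4, 25))), Rational(1, 2)) = Pow(Add(374, Rational(-572, 25)), Rational(1, 2)) = Pow(Rational(8778, 25), Rational(1, 2)) = Mul(Rational(1, 5), Pow(8778, Rational(1, 2)))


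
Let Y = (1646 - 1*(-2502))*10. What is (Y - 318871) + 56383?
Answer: -221008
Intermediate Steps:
Y = 41480 (Y = (1646 + 2502)*10 = 4148*10 = 41480)
(Y - 318871) + 56383 = (41480 - 318871) + 56383 = -277391 + 56383 = -221008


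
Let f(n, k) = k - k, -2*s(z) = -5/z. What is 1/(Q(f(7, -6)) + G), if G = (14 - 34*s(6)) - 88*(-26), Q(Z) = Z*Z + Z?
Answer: 6/13727 ≈ 0.00043709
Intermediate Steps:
s(z) = 5/(2*z) (s(z) = -(-5)/(2*z) = 5/(2*z))
f(n, k) = 0
Q(Z) = Z + Z² (Q(Z) = Z² + Z = Z + Z²)
G = 13727/6 (G = (14 - 85/6) - 88*(-26) = (14 - 85/6) + 2288 = -⅙ + 2288 = 13727/6 ≈ 2287.8)
1/(Q(f(7, -6)) + G) = 1/(0*(1 + 0) + 13727/6) = 1/(0*1 + 13727/6) = 1/(0 + 13727/6) = 1/(13727/6) = 6/13727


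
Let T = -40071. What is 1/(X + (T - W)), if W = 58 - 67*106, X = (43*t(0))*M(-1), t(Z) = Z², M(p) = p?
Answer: -1/33027 ≈ -3.0278e-5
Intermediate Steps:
X = 0 (X = (43*0²)*(-1) = (43*0)*(-1) = 0*(-1) = 0)
W = -7044 (W = 58 - 7102 = -7044)
1/(X + (T - W)) = 1/(0 + (-40071 - 1*(-7044))) = 1/(0 + (-40071 + 7044)) = 1/(0 - 33027) = 1/(-33027) = -1/33027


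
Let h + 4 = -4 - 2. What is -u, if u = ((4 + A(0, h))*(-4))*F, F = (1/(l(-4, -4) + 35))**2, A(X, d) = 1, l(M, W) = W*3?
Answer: 20/529 ≈ 0.037807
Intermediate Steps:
h = -10 (h = -4 + (-4 - 2) = -4 - 6 = -10)
l(M, W) = 3*W
F = 1/529 (F = (1/(3*(-4) + 35))**2 = (1/(-12 + 35))**2 = (1/23)**2 = 1/529 ≈ 0.0018904)
u = -20/529 (u = ((4 + 1)*(-4))*(1/529) = (5*(-4))*(1/529) = -20*1/529 = -20/529 ≈ -0.037807)
-u = -1*(-20/529) = 20/529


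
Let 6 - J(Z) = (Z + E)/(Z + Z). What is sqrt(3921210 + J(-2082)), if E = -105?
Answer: sqrt(1888598536413)/694 ≈ 1980.2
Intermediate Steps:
J(Z) = 6 - (-105 + Z)/(2*Z) (J(Z) = 6 - (Z - 105)/(Z + Z) = 6 - (-105 + Z)/(2*Z))
sqrt(3921210 + J(-2082)) = sqrt(3921210 + (1/2)*(105 + 11*(-2082))/(-2082)) = sqrt(3921210 + (1/2)*(-1/2082)*(105 - 22902)) = sqrt(3921210 + (1/2)*(-1/2082)*(-22797)) = sqrt(3921210 + 7599/1388) = sqrt(5442647079/1388) = sqrt(1888598536413)/694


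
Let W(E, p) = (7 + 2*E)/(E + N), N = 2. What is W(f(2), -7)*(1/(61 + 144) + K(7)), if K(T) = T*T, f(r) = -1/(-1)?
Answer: 30138/205 ≈ 147.01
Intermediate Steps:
f(r) = 1 (f(r) = -1*(-1) = 1)
K(T) = T**2
W(E, p) = (7 + 2*E)/(2 + E) (W(E, p) = (7 + 2*E)/(E + 2) = (7 + 2*E)/(2 + E))
W(f(2), -7)*(1/(61 + 144) + K(7)) = ((7 + 2*1)/(2 + 1))*(1/(61 + 144) + 7**2) = ((7 + 2)/3)*(1/205 + 49) = ((1/3)*9)*(1/205 + 49) = 3*(10046/205) = 30138/205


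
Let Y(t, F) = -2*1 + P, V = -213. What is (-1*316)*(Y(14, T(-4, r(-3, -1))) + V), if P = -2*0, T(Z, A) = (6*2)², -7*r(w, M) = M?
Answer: 67940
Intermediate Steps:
r(w, M) = -M/7
T(Z, A) = 144 (T(Z, A) = 12² = 144)
P = 0
Y(t, F) = -2 (Y(t, F) = -2*1 + 0 = -2 + 0 = -2)
(-1*316)*(Y(14, T(-4, r(-3, -1))) + V) = (-1*316)*(-2 - 213) = -316*(-215) = 67940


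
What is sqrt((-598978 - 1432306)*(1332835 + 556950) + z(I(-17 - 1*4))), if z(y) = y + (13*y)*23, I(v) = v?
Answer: 4*I*sqrt(239918127515) ≈ 1.9593e+6*I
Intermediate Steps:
z(y) = 300*y (z(y) = y + 299*y = 300*y)
sqrt((-598978 - 1432306)*(1332835 + 556950) + z(I(-17 - 1*4))) = sqrt((-598978 - 1432306)*(1332835 + 556950) + 300*(-17 - 1*4)) = sqrt(-2031284*1889785 + 300*(-17 - 4)) = sqrt(-3838690033940 + 300*(-21)) = sqrt(-3838690033940 - 6300) = sqrt(-3838690040240) = 4*I*sqrt(239918127515)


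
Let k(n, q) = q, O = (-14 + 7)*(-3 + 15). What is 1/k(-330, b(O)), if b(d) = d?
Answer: -1/84 ≈ -0.011905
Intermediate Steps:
O = -84 (O = -7*12 = -84)
1/k(-330, b(O)) = 1/(-84) = -1/84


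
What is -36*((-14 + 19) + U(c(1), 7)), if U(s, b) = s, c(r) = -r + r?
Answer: -180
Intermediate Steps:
c(r) = 0
-36*((-14 + 19) + U(c(1), 7)) = -36*((-14 + 19) + 0) = -36*(5 + 0) = -36*5 = -180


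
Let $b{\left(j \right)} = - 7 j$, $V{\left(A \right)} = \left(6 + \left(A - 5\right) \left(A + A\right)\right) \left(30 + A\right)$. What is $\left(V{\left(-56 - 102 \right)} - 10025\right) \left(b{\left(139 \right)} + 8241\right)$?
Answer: $-47996541956$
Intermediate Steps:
$V{\left(A \right)} = \left(6 + 2 A \left(-5 + A\right)\right) \left(30 + A\right)$ ($V{\left(A \right)} = \left(6 + \left(-5 + A\right) 2 A\right) \left(30 + A\right) = \left(6 + 2 A \left(-5 + A\right)\right) \left(30 + A\right)$)
$\left(V{\left(-56 - 102 \right)} - 10025\right) \left(b{\left(139 \right)} + 8241\right) = \left(\left(180 - 294 \left(-56 - 102\right) + 2 \left(-56 - 102\right)^{3} + 50 \left(-56 - 102\right)^{2}\right) - 10025\right) \left(\left(-7\right) 139 + 8241\right) = \left(\left(180 - -46452 + 2 \left(-158\right)^{3} + 50 \left(-158\right)^{2}\right) - 10025\right) \left(-973 + 8241\right) = \left(\left(180 + 46452 + 2 \left(-3944312\right) + 50 \cdot 24964\right) - 10025\right) 7268 = \left(\left(180 + 46452 - 7888624 + 1248200\right) - 10025\right) 7268 = \left(-6593792 - 10025\right) 7268 = \left(-6603817\right) 7268 = -47996541956$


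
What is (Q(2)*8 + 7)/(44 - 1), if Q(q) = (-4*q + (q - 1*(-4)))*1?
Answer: -9/43 ≈ -0.20930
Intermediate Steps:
Q(q) = 4 - 3*q (Q(q) = (-4*q + (q + 4))*1 = (-4*q + (4 + q))*1 = (4 - 3*q)*1 = 4 - 3*q)
(Q(2)*8 + 7)/(44 - 1) = ((4 - 3*2)*8 + 7)/(44 - 1) = ((4 - 6)*8 + 7)/43 = (-2*8 + 7)*(1/43) = (-16 + 7)*(1/43) = -9*1/43 = -9/43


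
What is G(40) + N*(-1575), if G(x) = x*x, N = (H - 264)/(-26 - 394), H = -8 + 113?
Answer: 4015/4 ≈ 1003.8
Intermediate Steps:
H = 105
N = 53/140 (N = (105 - 264)/(-26 - 394) = -159/(-420) = -159*(-1/420) = 53/140 ≈ 0.37857)
G(x) = x²
G(40) + N*(-1575) = 40² + (53/140)*(-1575) = 1600 - 2385/4 = 4015/4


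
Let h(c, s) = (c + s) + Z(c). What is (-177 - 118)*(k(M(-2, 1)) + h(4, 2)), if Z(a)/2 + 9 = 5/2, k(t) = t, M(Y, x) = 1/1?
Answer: 1770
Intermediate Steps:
M(Y, x) = 1
Z(a) = -13 (Z(a) = -18 + 2*(5/2) = -18 + 5 = -13)
h(c, s) = -13 + c + s (h(c, s) = (c + s) - 13 = -13 + c + s)
(-177 - 118)*(k(M(-2, 1)) + h(4, 2)) = (-177 - 118)*(1 + (-13 + 4 + 2)) = -295*(1 - 7) = -295*(-6) = 1770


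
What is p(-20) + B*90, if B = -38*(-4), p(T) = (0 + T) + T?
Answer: 13640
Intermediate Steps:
p(T) = 2*T (p(T) = T + T = 2*T)
B = 152
p(-20) + B*90 = 2*(-20) + 152*90 = -40 + 13680 = 13640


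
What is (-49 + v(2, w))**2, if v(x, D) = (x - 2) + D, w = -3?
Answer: 2704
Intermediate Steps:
v(x, D) = -2 + D + x (v(x, D) = (-2 + x) + D = -2 + D + x)
(-49 + v(2, w))**2 = (-49 + (-2 - 3 + 2))**2 = (-49 - 3)**2 = (-52)**2 = 2704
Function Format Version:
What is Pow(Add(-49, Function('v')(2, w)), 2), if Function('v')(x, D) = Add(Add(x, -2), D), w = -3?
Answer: 2704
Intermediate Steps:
Function('v')(x, D) = Add(-2, D, x) (Function('v')(x, D) = Add(Add(-2, x), D) = Add(-2, D, x))
Pow(Add(-49, Function('v')(2, w)), 2) = Pow(Add(-49, Add(-2, -3, 2)), 2) = Pow(Add(-49, -3), 2) = Pow(-52, 2) = 2704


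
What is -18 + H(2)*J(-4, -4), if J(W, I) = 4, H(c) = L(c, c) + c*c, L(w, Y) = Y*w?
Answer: 14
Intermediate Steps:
H(c) = 2*c² (H(c) = c*c + c*c = c² + c² = 2*c²)
-18 + H(2)*J(-4, -4) = -18 + (2*2²)*4 = -18 + (2*4)*4 = -18 + 8*4 = -18 + 32 = 14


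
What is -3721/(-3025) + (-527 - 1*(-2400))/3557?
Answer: 18901422/10759925 ≈ 1.7566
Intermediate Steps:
-3721/(-3025) + (-527 - 1*(-2400))/3557 = -3721*(-1/3025) + (-527 + 2400)*(1/3557) = 3721/3025 + 1873*(1/3557) = 3721/3025 + 1873/3557 = 18901422/10759925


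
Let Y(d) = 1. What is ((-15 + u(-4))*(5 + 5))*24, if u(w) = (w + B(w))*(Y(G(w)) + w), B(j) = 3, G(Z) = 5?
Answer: -2880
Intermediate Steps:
u(w) = (1 + w)*(3 + w) (u(w) = (w + 3)*(1 + w) = (3 + w)*(1 + w) = (1 + w)*(3 + w))
((-15 + u(-4))*(5 + 5))*24 = ((-15 + (3 + (-4)**2 + 4*(-4)))*(5 + 5))*24 = ((-15 + (3 + 16 - 16))*10)*24 = ((-15 + 3)*10)*24 = -12*10*24 = -120*24 = -2880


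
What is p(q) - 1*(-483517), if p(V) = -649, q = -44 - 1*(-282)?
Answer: 482868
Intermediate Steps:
q = 238 (q = -44 + 282 = 238)
p(q) - 1*(-483517) = -649 - 1*(-483517) = -649 + 483517 = 482868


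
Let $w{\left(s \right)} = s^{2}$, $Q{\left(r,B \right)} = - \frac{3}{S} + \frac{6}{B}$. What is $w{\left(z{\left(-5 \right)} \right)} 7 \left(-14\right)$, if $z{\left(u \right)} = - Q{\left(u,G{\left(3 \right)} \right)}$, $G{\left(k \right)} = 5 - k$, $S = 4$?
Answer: $- \frac{3969}{8} \approx -496.13$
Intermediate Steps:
$Q{\left(r,B \right)} = - \frac{3}{4} + \frac{6}{B}$
$z{\left(u \right)} = - \frac{9}{4}$ ($z{\left(u \right)} = - (- \frac{3}{4} + \frac{6}{5 - 3}) = - (- \frac{3}{4} + \frac{6}{2}) = - (- \frac{3}{4} + 6 \cdot \frac{1}{2}) = - (- \frac{3}{4} + 3) = \left(-1\right) \frac{9}{4} = - \frac{9}{4}$)
$w{\left(z{\left(-5 \right)} \right)} 7 \left(-14\right) = \left(- \frac{9}{4}\right)^{2} \cdot 7 \left(-14\right) = \frac{81}{16} \cdot 7 \left(-14\right) = \frac{567}{16} \left(-14\right) = - \frac{3969}{8}$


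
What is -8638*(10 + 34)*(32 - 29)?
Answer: -1140216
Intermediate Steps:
-8638*(10 + 34)*(32 - 29) = -380072*3 = -8638*132 = -1140216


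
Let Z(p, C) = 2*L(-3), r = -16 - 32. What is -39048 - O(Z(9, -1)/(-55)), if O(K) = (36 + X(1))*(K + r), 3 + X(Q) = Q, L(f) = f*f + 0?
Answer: -2057268/55 ≈ -37405.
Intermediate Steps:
r = -48
L(f) = f² (L(f) = f² + 0 = f²)
X(Q) = -3 + Q
Z(p, C) = 18 (Z(p, C) = 2*(-3)² = 2*9 = 18)
O(K) = -1632 + 34*K (O(K) = (36 + (-3 + 1))*(K - 48) = (36 - 2)*(-48 + K) = 34*(-48 + K) = -1632 + 34*K)
-39048 - O(Z(9, -1)/(-55)) = -39048 - (-1632 + 34*(18/(-55))) = -39048 - (-1632 + 34*(18*(-1/55))) = -39048 - (-1632 + 34*(-18/55)) = -39048 - (-1632 - 612/55) = -39048 - 1*(-90372/55) = -39048 + 90372/55 = -2057268/55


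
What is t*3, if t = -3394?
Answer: -10182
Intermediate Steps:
t*3 = -3394*3 = -10182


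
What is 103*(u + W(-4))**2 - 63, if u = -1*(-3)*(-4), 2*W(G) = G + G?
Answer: 26305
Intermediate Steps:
W(G) = G (W(G) = (G + G)/2 = (2*G)/2 = G)
u = -12 (u = 3*(-4) = -12)
103*(u + W(-4))**2 - 63 = 103*(-12 - 4)**2 - 63 = 103*(-16)**2 - 63 = 103*256 - 63 = 26368 - 63 = 26305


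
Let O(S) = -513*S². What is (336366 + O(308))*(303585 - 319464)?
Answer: 767414063214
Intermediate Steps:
(336366 + O(308))*(303585 - 319464) = (336366 - 513*308²)*(303585 - 319464) = (336366 - 513*94864)*(-15879) = (336366 - 48665232)*(-15879) = -48328866*(-15879) = 767414063214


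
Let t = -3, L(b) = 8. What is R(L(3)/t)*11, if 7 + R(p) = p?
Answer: -319/3 ≈ -106.33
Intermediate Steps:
R(p) = -7 + p
R(L(3)/t)*11 = (-7 + 8/(-3))*11 = (-7 + 8*(-1/3))*11 = (-7 - 8/3)*11 = -29/3*11 = -319/3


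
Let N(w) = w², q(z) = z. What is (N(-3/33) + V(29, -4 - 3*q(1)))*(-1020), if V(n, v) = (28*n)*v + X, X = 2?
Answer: 701271420/121 ≈ 5.7956e+6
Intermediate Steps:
V(n, v) = 2 + 28*n*v (V(n, v) = (28*n)*v + 2 = 28*n*v + 2 = 2 + 28*n*v)
(N(-3/33) + V(29, -4 - 3*q(1)))*(-1020) = ((-3/33)² + (2 + 28*29*(-4 - 3*1)))*(-1020) = ((-3*1/33)² + (2 + 28*29*(-4 - 3)))*(-1020) = ((-1/11)² + (2 + 28*29*(-7)))*(-1020) = (1/121 + (2 - 5684))*(-1020) = (1/121 - 5682)*(-1020) = -687521/121*(-1020) = 701271420/121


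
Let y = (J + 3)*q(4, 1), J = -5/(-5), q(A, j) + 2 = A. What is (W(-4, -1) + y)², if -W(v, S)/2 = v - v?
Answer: 64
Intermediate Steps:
q(A, j) = -2 + A
J = 1 (J = -5*(-⅕) = 1)
W(v, S) = 0 (W(v, S) = -2*(v - v) = -2*0 = 0)
y = 8 (y = (1 + 3)*(-2 + 4) = 4*2 = 8)
(W(-4, -1) + y)² = (0 + 8)² = 8² = 64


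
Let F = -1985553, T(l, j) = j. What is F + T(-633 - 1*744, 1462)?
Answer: -1984091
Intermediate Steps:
F + T(-633 - 1*744, 1462) = -1985553 + 1462 = -1984091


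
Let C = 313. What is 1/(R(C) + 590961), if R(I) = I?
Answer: 1/591274 ≈ 1.6913e-6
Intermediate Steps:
1/(R(C) + 590961) = 1/(313 + 590961) = 1/591274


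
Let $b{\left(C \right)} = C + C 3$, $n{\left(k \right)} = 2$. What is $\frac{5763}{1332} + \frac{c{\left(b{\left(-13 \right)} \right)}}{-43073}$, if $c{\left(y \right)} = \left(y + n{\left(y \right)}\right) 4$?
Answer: $\frac{82832033}{19124412} \approx 4.3312$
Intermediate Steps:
$b{\left(C \right)} = 4 C$ ($b{\left(C \right)} = C + 3 C = 4 C$)
$c{\left(y \right)} = 8 + 4 y$ ($c{\left(y \right)} = \left(y + 2\right) 4 = \left(2 + y\right) 4 = 8 + 4 y$)
$\frac{5763}{1332} + \frac{c{\left(b{\left(-13 \right)} \right)}}{-43073} = \frac{5763}{1332} + \frac{8 + 4 \cdot 4 \left(-13\right)}{-43073} = 5763 \cdot \frac{1}{1332} + \left(8 + 4 \left(-52\right)\right) \left(- \frac{1}{43073}\right) = \frac{1921}{444} + \left(8 - 208\right) \left(- \frac{1}{43073}\right) = \frac{1921}{444} - - \frac{200}{43073} = \frac{1921}{444} + \frac{200}{43073} = \frac{82832033}{19124412}$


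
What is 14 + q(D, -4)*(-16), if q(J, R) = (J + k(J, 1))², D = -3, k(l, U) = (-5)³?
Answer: -262130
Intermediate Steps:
k(l, U) = -125
q(J, R) = (-125 + J)² (q(J, R) = (J - 125)² = (-125 + J)²)
14 + q(D, -4)*(-16) = 14 + (-125 - 3)²*(-16) = 14 + (-128)²*(-16) = 14 + 16384*(-16) = 14 - 262144 = -262130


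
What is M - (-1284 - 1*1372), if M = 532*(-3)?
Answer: 1060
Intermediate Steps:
M = -1596
M - (-1284 - 1*1372) = -1596 - (-1284 - 1*1372) = -1596 - (-1284 - 1372) = -1596 - 1*(-2656) = -1596 + 2656 = 1060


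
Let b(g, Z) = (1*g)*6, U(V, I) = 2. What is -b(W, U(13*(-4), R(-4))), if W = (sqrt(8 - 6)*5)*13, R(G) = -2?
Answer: -390*sqrt(2) ≈ -551.54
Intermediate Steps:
W = 65*sqrt(2) (W = (sqrt(2)*5)*13 = (5*sqrt(2))*13 = 65*sqrt(2) ≈ 91.924)
b(g, Z) = 6*g (b(g, Z) = g*6 = 6*g)
-b(W, U(13*(-4), R(-4))) = -6*65*sqrt(2) = -390*sqrt(2)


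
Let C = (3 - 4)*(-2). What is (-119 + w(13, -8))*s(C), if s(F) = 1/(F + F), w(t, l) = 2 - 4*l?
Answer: -85/4 ≈ -21.250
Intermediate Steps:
C = 2 (C = -1*(-2) = 2)
s(F) = 1/(2*F)
(-119 + w(13, -8))*s(C) = (-119 + (2 - 4*(-8)))*((½)/2) = (-119 + (2 + 32))*((½)*(½)) = (-119 + 34)*(¼) = -85*¼ = -85/4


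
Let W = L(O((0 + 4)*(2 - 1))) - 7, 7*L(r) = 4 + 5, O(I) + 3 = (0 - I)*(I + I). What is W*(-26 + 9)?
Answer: 680/7 ≈ 97.143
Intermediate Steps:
O(I) = -3 - 2*I**2 (O(I) = -3 + (0 - I)*(I + I) = -3 + (-I)*(2*I) = -3 - 2*I**2)
L(r) = 9/7 (L(r) = (4 + 5)/7 = (1/7)*9 = 9/7)
W = -40/7 (W = 9/7 - 7 = -40/7 ≈ -5.7143)
W*(-26 + 9) = -40*(-26 + 9)/7 = -40/7*(-17) = 680/7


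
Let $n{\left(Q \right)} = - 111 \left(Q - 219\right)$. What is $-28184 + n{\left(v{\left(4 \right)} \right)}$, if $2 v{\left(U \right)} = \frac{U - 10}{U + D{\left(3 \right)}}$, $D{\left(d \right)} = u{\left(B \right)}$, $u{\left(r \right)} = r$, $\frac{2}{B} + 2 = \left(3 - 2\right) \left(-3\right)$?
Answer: $- \frac{7565}{2} \approx -3782.5$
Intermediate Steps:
$B = - \frac{2}{5}$ ($B = \frac{2}{-2 + \left(3 - 2\right) \left(-3\right)} = \frac{2}{-2 + 1 \left(-3\right)} = \frac{2}{-2 - 3} = \frac{2}{-5} = 2 \left(- \frac{1}{5}\right) = - \frac{2}{5} \approx -0.4$)
$D{\left(d \right)} = - \frac{2}{5}$
$v{\left(U \right)} = \frac{-10 + U}{2 \left(- \frac{2}{5} + U\right)}$ ($v{\left(U \right)} = \frac{\left(U - 10\right) \frac{1}{U - \frac{2}{5}}}{2} = \frac{\left(-10 + U\right) \frac{1}{- \frac{2}{5} + U}}{2} = \frac{\frac{1}{- \frac{2}{5} + U} \left(-10 + U\right)}{2} = \frac{-10 + U}{2 \left(- \frac{2}{5} + U\right)}$)
$n{\left(Q \right)} = 24309 - 111 Q$ ($n{\left(Q \right)} = - 111 \left(-219 + Q\right) = 24309 - 111 Q$)
$-28184 + n{\left(v{\left(4 \right)} \right)} = -28184 + \left(24309 - 111 \frac{5 \left(-10 + 4\right)}{2 \left(-2 + 5 \cdot 4\right)}\right) = -28184 + \left(24309 - 111 \cdot \frac{5}{2} \frac{1}{-2 + 20} \left(-6\right)\right) = -28184 + \left(24309 - 111 \cdot \frac{5}{2} \cdot \frac{1}{18} \left(-6\right)\right) = -28184 + \left(24309 - - \frac{185}{2}\right) = -28184 + \left(24309 + \frac{185}{2}\right) = -28184 + \frac{48803}{2} = - \frac{7565}{2}$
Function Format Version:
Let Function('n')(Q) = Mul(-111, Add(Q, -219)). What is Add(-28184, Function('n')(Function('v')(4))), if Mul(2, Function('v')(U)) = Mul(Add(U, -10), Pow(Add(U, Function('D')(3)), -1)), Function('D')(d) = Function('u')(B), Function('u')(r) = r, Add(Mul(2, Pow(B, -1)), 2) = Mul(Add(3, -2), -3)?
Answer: Rational(-7565, 2) ≈ -3782.5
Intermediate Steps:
B = Rational(-2, 5) (B = Mul(2, Pow(Add(-2, Mul(Add(3, -2), -3)), -1)) = Mul(2, Pow(Add(-2, Mul(1, -3)), -1)) = Mul(2, Pow(Add(-2, -3), -1)) = Mul(2, Pow(-5, -1)) = Mul(2, Rational(-1, 5)) = Rational(-2, 5) ≈ -0.40000)
Function('D')(d) = Rational(-2, 5)
Function('v')(U) = Mul(Rational(1, 2), Pow(Add(Rational(-2, 5), U), -1), Add(-10, U)) (Function('v')(U) = Mul(Rational(1, 2), Mul(Add(U, -10), Pow(Add(U, Rational(-2, 5)), -1))) = Mul(Rational(1, 2), Mul(Add(-10, U), Pow(Add(Rational(-2, 5), U), -1))) = Mul(Rational(1, 2), Mul(Pow(Add(Rational(-2, 5), U), -1), Add(-10, U))) = Mul(Rational(1, 2), Pow(Add(Rational(-2, 5), U), -1), Add(-10, U)))
Function('n')(Q) = Add(24309, Mul(-111, Q)) (Function('n')(Q) = Mul(-111, Add(-219, Q)) = Add(24309, Mul(-111, Q)))
Add(-28184, Function('n')(Function('v')(4))) = Add(-28184, Add(24309, Mul(-111, Mul(Rational(5, 2), Pow(Add(-2, Mul(5, 4)), -1), Add(-10, 4))))) = Add(-28184, Add(24309, Mul(-111, Mul(Rational(5, 2), Pow(Add(-2, 20), -1), -6)))) = Add(-28184, Add(24309, Mul(-111, Mul(Rational(5, 2), Pow(18, -1), -6)))) = Add(-28184, Add(24309, Mul(-111, Mul(Rational(5, 2), Rational(1, 18), -6)))) = Add(-28184, Add(24309, Mul(-111, Rational(-5, 6)))) = Add(-28184, Add(24309, Rational(185, 2))) = Add(-28184, Rational(48803, 2)) = Rational(-7565, 2)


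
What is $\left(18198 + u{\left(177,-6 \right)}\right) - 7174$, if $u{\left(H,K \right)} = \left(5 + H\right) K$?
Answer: $9932$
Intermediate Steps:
$u{\left(H,K \right)} = K \left(5 + H\right)$
$\left(18198 + u{\left(177,-6 \right)}\right) - 7174 = \left(18198 - 6 \left(5 + 177\right)\right) - 7174 = \left(18198 - 1092\right) - 7174 = 17106 - 7174 = 9932$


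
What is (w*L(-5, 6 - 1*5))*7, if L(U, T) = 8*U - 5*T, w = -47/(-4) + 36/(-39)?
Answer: -177345/52 ≈ -3410.5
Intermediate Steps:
w = 563/52 (w = -47*(-1/4) + 36*(-1/39) = 47/4 - 12/13 = 563/52 ≈ 10.827)
L(U, T) = -5*T + 8*U
(w*L(-5, 6 - 1*5))*7 = (563*(-5*(6 - 1*5) + 8*(-5))/52)*7 = (563*(-5*(6 - 5) - 40)/52)*7 = (563*(-5*1 - 40)/52)*7 = (563*(-5 - 40)/52)*7 = ((563/52)*(-45))*7 = -25335/52*7 = -177345/52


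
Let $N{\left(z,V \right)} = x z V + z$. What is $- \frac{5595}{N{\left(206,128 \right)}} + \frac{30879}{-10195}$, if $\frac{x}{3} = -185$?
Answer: $- \frac{451827294861}{149193976630} \approx -3.0285$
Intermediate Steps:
$x = -555$ ($x = 3 \left(-185\right) = -555$)
$N{\left(z,V \right)} = z - 555 V z$ ($N{\left(z,V \right)} = - 555 z V + z = - 555 V z + z = z - 555 V z$)
$- \frac{5595}{N{\left(206,128 \right)}} + \frac{30879}{-10195} = - \frac{5595}{206 \left(1 - 71040\right)} + \frac{30879}{-10195} = - \frac{5595}{206 \left(1 - 71040\right)} + 30879 \left(- \frac{1}{10195}\right) = - \frac{5595}{206 \left(-71039\right)} - \frac{30879}{10195} = - \frac{5595}{-14634034} - \frac{30879}{10195} = \left(-5595\right) \left(- \frac{1}{14634034}\right) - \frac{30879}{10195} = \frac{5595}{14634034} - \frac{30879}{10195} = - \frac{451827294861}{149193976630}$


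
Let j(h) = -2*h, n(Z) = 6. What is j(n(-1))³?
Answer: -1728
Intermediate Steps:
j(n(-1))³ = (-2*6)³ = (-12)³ = -1728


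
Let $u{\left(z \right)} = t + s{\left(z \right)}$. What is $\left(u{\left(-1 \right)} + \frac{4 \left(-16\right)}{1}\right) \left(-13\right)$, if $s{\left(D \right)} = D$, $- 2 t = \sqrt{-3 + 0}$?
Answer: $845 + \frac{13 i \sqrt{3}}{2} \approx 845.0 + 11.258 i$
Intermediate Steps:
$t = - \frac{i \sqrt{3}}{2}$ ($t = - \frac{\sqrt{-3 + 0}}{2} = - \frac{\sqrt{-3}}{2} = - \frac{i \sqrt{3}}{2} \approx - 0.86602 i$)
$u{\left(z \right)} = z - \frac{i \sqrt{3}}{2}$ ($u{\left(z \right)} = - \frac{i \sqrt{3}}{2} + z = z - \frac{i \sqrt{3}}{2}$)
$\left(u{\left(-1 \right)} + \frac{4 \left(-16\right)}{1}\right) \left(-13\right) = \left(\left(-1 - \frac{i \sqrt{3}}{2}\right) + \frac{4 \left(-16\right)}{1}\right) \left(-13\right) = \left(\left(-1 - \frac{i \sqrt{3}}{2}\right) - 64\right) \left(-13\right) = \left(-65 - \frac{i \sqrt{3}}{2}\right) \left(-13\right) = 845 + \frac{13 i \sqrt{3}}{2}$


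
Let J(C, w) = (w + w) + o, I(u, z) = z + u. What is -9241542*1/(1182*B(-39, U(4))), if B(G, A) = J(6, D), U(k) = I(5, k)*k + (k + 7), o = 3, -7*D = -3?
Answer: -3593933/1773 ≈ -2027.0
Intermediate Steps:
D = 3/7 (D = -⅐*(-3) = 3/7 ≈ 0.42857)
I(u, z) = u + z
J(C, w) = 3 + 2*w (J(C, w) = (w + w) + 3 = 2*w + 3 = 3 + 2*w)
U(k) = 7 + k + k*(5 + k) (U(k) = (5 + k)*k + (k + 7) = k*(5 + k) + (7 + k) = 7 + k + k*(5 + k))
B(G, A) = 27/7 (B(G, A) = 3 + 2*(3/7) = 3 + 6/7 = 27/7)
-9241542*1/(1182*B(-39, U(4))) = -9241542/(1182*(27/7)) = -9241542/31914/7 = -9241542*7/31914 = -3593933/1773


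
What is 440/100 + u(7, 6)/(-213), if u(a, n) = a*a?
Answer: 4441/1065 ≈ 4.1700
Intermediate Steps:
u(a, n) = a²
440/100 + u(7, 6)/(-213) = 440/100 + 7²/(-213) = 440*(1/100) + 49*(-1/213) = 22/5 - 49/213 = 4441/1065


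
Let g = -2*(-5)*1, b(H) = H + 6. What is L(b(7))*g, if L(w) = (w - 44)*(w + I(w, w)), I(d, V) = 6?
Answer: -5890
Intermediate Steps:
b(H) = 6 + H
g = 10 (g = 10*1 = 10)
L(w) = (-44 + w)*(6 + w) (L(w) = (w - 44)*(w + 6) = (-44 + w)*(6 + w))
L(b(7))*g = (-264 + (6 + 7)**2 - 38*(6 + 7))*10 = (-264 + 13**2 - 38*13)*10 = (-264 + 169 - 494)*10 = -589*10 = -5890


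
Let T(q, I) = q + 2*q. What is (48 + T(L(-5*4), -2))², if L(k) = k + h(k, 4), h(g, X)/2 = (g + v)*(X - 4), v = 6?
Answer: 144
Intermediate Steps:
h(g, X) = 2*(-4 + X)*(6 + g) (h(g, X) = 2*((g + 6)*(X - 4)) = 2*((6 + g)*(-4 + X)) = 2*((-4 + X)*(6 + g)) = 2*(-4 + X)*(6 + g))
L(k) = k (L(k) = k + (-48 - 8*k + 12*4 + 2*4*k) = k + (-48 - 8*k + 48 + 8*k) = k + 0 = k)
T(q, I) = 3*q
(48 + T(L(-5*4), -2))² = (48 + 3*(-5*4))² = (48 + 3*(-20))² = (48 - 60)² = (-12)² = 144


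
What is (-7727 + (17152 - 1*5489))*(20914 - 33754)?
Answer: -50538240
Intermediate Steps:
(-7727 + (17152 - 1*5489))*(20914 - 33754) = (-7727 + (17152 - 5489))*(-12840) = (-7727 + 11663)*(-12840) = 3936*(-12840) = -50538240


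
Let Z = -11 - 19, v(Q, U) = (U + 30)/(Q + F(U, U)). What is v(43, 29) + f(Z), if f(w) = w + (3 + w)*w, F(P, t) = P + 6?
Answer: 60899/78 ≈ 780.76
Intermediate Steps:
F(P, t) = 6 + P
v(Q, U) = (30 + U)/(6 + Q + U) (v(Q, U) = (U + 30)/(Q + (6 + U)) = (30 + U)/(6 + Q + U))
Z = -30
f(w) = w + w*(3 + w)
v(43, 29) + f(Z) = (30 + 29)/(6 + 43 + 29) - 30*(4 - 30) = 59/78 - 30*(-26) = (1/78)*59 + 780 = 59/78 + 780 = 60899/78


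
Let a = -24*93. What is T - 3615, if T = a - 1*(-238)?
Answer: -5609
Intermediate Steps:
a = -2232
T = -1994 (T = -2232 - 1*(-238) = -2232 + 238 = -1994)
T - 3615 = -1994 - 3615 = -5609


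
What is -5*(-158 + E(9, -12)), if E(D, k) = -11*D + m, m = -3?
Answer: 1300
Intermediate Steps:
E(D, k) = -3 - 11*D (E(D, k) = -11*D - 3 = -3 - 11*D)
-5*(-158 + E(9, -12)) = -5*(-158 + (-3 - 11*9)) = -5*(-158 + (-3 - 99)) = -5*(-158 - 102) = -5*(-260) = 1300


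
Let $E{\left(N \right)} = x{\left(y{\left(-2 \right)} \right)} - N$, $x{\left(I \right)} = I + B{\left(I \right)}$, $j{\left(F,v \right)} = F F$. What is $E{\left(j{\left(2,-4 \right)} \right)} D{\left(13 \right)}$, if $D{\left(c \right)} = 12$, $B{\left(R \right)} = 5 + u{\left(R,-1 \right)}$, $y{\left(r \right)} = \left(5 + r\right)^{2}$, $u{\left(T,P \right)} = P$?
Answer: $108$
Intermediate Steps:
$j{\left(F,v \right)} = F^{2}$
$B{\left(R \right)} = 4$ ($B{\left(R \right)} = 5 - 1 = 4$)
$x{\left(I \right)} = 4 + I$ ($x{\left(I \right)} = I + 4 = 4 + I$)
$E{\left(N \right)} = 13 - N$ ($E{\left(N \right)} = \left(4 + \left(5 - 2\right)^{2}\right) - N = \left(4 + 3^{2}\right) - N = \left(4 + 9\right) - N = 13 - N$)
$E{\left(j{\left(2,-4 \right)} \right)} D{\left(13 \right)} = \left(13 - 2^{2}\right) 12 = \left(13 - 4\right) 12 = 9 \cdot 12 = 108$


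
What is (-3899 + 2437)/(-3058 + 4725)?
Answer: -1462/1667 ≈ -0.87702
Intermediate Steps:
(-3899 + 2437)/(-3058 + 4725) = -1462/1667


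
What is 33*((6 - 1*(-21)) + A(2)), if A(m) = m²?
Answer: 1023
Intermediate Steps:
33*((6 - 1*(-21)) + A(2)) = 33*((6 - 1*(-21)) + 2²) = 33*((6 + 21) + 4) = 33*(27 + 4) = 33*31 = 1023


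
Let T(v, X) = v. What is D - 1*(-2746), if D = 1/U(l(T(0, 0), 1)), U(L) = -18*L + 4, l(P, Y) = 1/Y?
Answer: 38443/14 ≈ 2745.9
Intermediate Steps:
U(L) = 4 - 18*L (U(L) = -18*L + 4 = 4 - 18*L)
D = -1/14 (D = 1/(4 - 18/1) = 1/(4 - 18*1) = 1/(4 - 18) = 1/(-14) = -1/14 ≈ -0.071429)
D - 1*(-2746) = -1/14 - 1*(-2746) = -1/14 + 2746 = 38443/14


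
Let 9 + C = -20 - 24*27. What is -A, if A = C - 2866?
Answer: 3543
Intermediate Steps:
C = -677 (C = -9 + (-20 - 24*27) = -9 + (-20 - 648) = -9 - 668 = -677)
A = -3543 (A = -677 - 2866 = -3543)
-A = -1*(-3543) = 3543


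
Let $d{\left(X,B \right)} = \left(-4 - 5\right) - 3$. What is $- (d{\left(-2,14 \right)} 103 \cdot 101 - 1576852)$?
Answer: $1701688$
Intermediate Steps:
$d{\left(X,B \right)} = -12$ ($d{\left(X,B \right)} = -9 - 3 = -12$)
$- (d{\left(-2,14 \right)} 103 \cdot 101 - 1576852) = - (\left(-12\right) 103 \cdot 101 - 1576852) = - (\left(-1236\right) 101 - 1576852) = - (-124836 - 1576852) = \left(-1\right) \left(-1701688\right) = 1701688$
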